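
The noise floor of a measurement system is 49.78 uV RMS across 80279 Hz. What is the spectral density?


Noise spectral density = Vrms / sqrt(BW).
NSD = 49.78 / sqrt(80279)
NSD = 49.78 / 283.3355
NSD = 0.1757 uV/sqrt(Hz)

0.1757 uV/sqrt(Hz)


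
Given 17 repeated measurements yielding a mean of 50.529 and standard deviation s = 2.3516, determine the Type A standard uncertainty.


The standard uncertainty for Type A evaluation is u = s / sqrt(n).
u = 2.3516 / sqrt(17)
u = 2.3516 / 4.1231
u = 0.5703

0.5703


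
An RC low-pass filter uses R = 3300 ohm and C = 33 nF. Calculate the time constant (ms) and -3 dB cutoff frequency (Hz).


Time constant: tau = R * C.
tau = 3300 * 3.30e-08 = 0.0001089 s
tau = 0.1089 ms
Cutoff frequency: fc = 1 / (2*pi*R*C).
fc = 1 / (2*pi*0.0001089) = 1461.48 Hz

tau = 0.1089 ms, fc = 1461.48 Hz


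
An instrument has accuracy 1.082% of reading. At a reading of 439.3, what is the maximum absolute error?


Absolute error = (accuracy% / 100) * reading.
Error = (1.082 / 100) * 439.3
Error = 0.01082 * 439.3
Error = 4.7532

4.7532


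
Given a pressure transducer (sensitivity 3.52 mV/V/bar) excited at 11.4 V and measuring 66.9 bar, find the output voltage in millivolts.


Output = sensitivity * Vex * P.
Vout = 3.52 * 11.4 * 66.9
Vout = 40.128 * 66.9
Vout = 2684.56 mV

2684.56 mV


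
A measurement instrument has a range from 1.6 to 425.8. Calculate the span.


Span = upper range - lower range.
Span = 425.8 - (1.6)
Span = 424.2

424.2


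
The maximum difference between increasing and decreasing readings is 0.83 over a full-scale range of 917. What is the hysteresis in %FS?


Hysteresis = (max difference / full scale) * 100%.
H = (0.83 / 917) * 100
H = 0.091 %FS

0.091 %FS


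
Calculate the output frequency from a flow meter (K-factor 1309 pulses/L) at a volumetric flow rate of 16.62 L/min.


Frequency = K * Q / 60 (converting L/min to L/s).
f = 1309 * 16.62 / 60
f = 21755.58 / 60
f = 362.59 Hz

362.59 Hz


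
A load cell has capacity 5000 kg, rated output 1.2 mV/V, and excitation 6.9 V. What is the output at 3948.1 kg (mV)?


Vout = rated_output * Vex * (load / capacity).
Vout = 1.2 * 6.9 * (3948.1 / 5000)
Vout = 1.2 * 6.9 * 0.78962
Vout = 6.538 mV

6.538 mV


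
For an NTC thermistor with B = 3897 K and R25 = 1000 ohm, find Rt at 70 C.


NTC thermistor equation: Rt = R25 * exp(B * (1/T - 1/T25)).
T in Kelvin: 343.15 K, T25 = 298.15 K
1/T - 1/T25 = 1/343.15 - 1/298.15 = -0.00043984
B * (1/T - 1/T25) = 3897 * -0.00043984 = -1.7141
Rt = 1000 * exp(-1.7141) = 180.1 ohm

180.1 ohm


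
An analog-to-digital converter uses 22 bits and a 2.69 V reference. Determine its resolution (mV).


The resolution (LSB) of an ADC is Vref / 2^n.
LSB = 2.69 / 2^22
LSB = 2.69 / 4194304
LSB = 6.4e-07 V = 0.00064135 mV

0.00064135 mV


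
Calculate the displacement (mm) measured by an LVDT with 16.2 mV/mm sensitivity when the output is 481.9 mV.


Displacement = Vout / sensitivity.
d = 481.9 / 16.2
d = 29.747 mm

29.747 mm


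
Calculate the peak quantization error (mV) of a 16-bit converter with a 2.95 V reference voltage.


The maximum quantization error is +/- LSB/2.
LSB = Vref / 2^n = 2.95 / 65536 = 4.501e-05 V
Max error = LSB / 2 = 4.501e-05 / 2 = 2.251e-05 V
Max error = 0.0225 mV

0.0225 mV


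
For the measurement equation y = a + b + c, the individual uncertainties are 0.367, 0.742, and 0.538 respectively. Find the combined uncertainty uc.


For a sum of independent quantities, uc = sqrt(u1^2 + u2^2 + u3^2).
uc = sqrt(0.367^2 + 0.742^2 + 0.538^2)
uc = sqrt(0.134689 + 0.550564 + 0.289444)
uc = 0.9873

0.9873


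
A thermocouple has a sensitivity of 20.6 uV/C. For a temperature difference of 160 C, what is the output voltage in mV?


The thermocouple output V = sensitivity * dT.
V = 20.6 uV/C * 160 C
V = 3296.0 uV
V = 3.296 mV

3.296 mV


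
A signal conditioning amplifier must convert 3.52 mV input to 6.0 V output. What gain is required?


Gain = Vout / Vin (converting to same units).
G = 6.0 V / 3.52 mV
G = 6000.0 mV / 3.52 mV
G = 1704.55

1704.55


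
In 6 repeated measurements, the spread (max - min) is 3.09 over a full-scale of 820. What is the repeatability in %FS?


Repeatability = (spread / full scale) * 100%.
R = (3.09 / 820) * 100
R = 0.377 %FS

0.377 %FS


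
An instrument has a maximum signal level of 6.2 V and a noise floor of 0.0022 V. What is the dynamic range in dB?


Dynamic range = 20 * log10(Vmax / Vnoise).
DR = 20 * log10(6.2 / 0.0022)
DR = 20 * log10(2818.18)
DR = 69.0 dB

69.0 dB


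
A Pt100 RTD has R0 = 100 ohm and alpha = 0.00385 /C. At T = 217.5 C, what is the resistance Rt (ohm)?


The RTD equation: Rt = R0 * (1 + alpha * T).
Rt = 100 * (1 + 0.00385 * 217.5)
Rt = 100 * (1 + 0.837375)
Rt = 100 * 1.837375
Rt = 183.738 ohm

183.738 ohm


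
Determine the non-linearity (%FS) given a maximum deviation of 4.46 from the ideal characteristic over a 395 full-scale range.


Linearity error = (max deviation / full scale) * 100%.
Linearity = (4.46 / 395) * 100
Linearity = 1.129 %FS

1.129 %FS


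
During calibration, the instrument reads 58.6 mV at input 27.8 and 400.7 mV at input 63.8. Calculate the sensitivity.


Sensitivity = (y2 - y1) / (x2 - x1).
S = (400.7 - 58.6) / (63.8 - 27.8)
S = 342.1 / 36.0
S = 9.5028 mV/unit

9.5028 mV/unit


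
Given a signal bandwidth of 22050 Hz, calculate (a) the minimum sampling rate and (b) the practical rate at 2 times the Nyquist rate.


By Nyquist theorem, fs_min = 2 * fmax.
fs_min = 2 * 22050 = 44100 Hz
Practical rate = 2 * fs_min = 2 * 44100 = 88200 Hz

fs_min = 44100 Hz, fs_practical = 88200 Hz


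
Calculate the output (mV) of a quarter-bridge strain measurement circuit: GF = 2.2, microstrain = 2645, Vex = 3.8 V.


Quarter bridge output: Vout = (GF * epsilon * Vex) / 4.
Vout = (2.2 * 2645e-6 * 3.8) / 4
Vout = 0.0221122 / 4 V
Vout = 0.00552805 V = 5.5281 mV

5.5281 mV


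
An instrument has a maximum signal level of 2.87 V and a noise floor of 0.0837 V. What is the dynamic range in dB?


Dynamic range = 20 * log10(Vmax / Vnoise).
DR = 20 * log10(2.87 / 0.0837)
DR = 20 * log10(34.29)
DR = 30.7 dB

30.7 dB


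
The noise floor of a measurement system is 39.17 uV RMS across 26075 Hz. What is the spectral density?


Noise spectral density = Vrms / sqrt(BW).
NSD = 39.17 / sqrt(26075)
NSD = 39.17 / 161.4776
NSD = 0.2426 uV/sqrt(Hz)

0.2426 uV/sqrt(Hz)


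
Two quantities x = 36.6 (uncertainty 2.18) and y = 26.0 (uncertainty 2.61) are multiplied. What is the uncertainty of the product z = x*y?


For a product z = x*y, the relative uncertainty is:
uz/z = sqrt((ux/x)^2 + (uy/y)^2)
Relative uncertainties: ux/x = 2.18/36.6 = 0.059563
uy/y = 2.61/26.0 = 0.100385
z = 36.6 * 26.0 = 951.6
uz = 951.6 * sqrt(0.059563^2 + 0.100385^2) = 111.076

111.076


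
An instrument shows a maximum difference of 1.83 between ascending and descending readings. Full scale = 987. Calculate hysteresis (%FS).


Hysteresis = (max difference / full scale) * 100%.
H = (1.83 / 987) * 100
H = 0.185 %FS

0.185 %FS


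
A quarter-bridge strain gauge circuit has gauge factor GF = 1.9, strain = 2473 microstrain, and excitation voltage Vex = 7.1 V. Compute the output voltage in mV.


Quarter bridge output: Vout = (GF * epsilon * Vex) / 4.
Vout = (1.9 * 2473e-6 * 7.1) / 4
Vout = 0.03336077 / 4 V
Vout = 0.00834019 V = 8.3402 mV

8.3402 mV


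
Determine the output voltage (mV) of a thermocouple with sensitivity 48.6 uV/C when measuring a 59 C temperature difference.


The thermocouple output V = sensitivity * dT.
V = 48.6 uV/C * 59 C
V = 2867.4 uV
V = 2.867 mV

2.867 mV


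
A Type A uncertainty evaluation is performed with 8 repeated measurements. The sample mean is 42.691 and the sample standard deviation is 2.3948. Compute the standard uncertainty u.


The standard uncertainty for Type A evaluation is u = s / sqrt(n).
u = 2.3948 / sqrt(8)
u = 2.3948 / 2.8284
u = 0.8467

0.8467


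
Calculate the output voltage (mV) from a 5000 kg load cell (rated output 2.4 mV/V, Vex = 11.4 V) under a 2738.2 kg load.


Vout = rated_output * Vex * (load / capacity).
Vout = 2.4 * 11.4 * (2738.2 / 5000)
Vout = 2.4 * 11.4 * 0.54764
Vout = 14.983 mV

14.983 mV


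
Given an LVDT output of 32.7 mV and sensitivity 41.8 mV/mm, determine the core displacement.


Displacement = Vout / sensitivity.
d = 32.7 / 41.8
d = 0.782 mm

0.782 mm


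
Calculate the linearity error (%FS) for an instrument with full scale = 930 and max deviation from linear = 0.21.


Linearity error = (max deviation / full scale) * 100%.
Linearity = (0.21 / 930) * 100
Linearity = 0.023 %FS

0.023 %FS


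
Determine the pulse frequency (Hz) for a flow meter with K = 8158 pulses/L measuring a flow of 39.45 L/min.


Frequency = K * Q / 60 (converting L/min to L/s).
f = 8158 * 39.45 / 60
f = 321833.1 / 60
f = 5363.89 Hz

5363.89 Hz


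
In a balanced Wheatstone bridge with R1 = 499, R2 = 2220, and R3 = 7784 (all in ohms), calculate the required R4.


At balance: R1*R4 = R2*R3, so R4 = R2*R3/R1.
R4 = 2220 * 7784 / 499
R4 = 17280480 / 499
R4 = 34630.22 ohm

34630.22 ohm


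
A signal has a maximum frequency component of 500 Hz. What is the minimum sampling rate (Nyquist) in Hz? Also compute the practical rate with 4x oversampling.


By Nyquist theorem, fs_min = 2 * fmax.
fs_min = 2 * 500 = 1000 Hz
Practical rate = 4 * fs_min = 4 * 1000 = 4000 Hz

fs_min = 1000 Hz, fs_practical = 4000 Hz


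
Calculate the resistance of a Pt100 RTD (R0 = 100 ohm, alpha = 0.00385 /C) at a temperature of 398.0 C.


The RTD equation: Rt = R0 * (1 + alpha * T).
Rt = 100 * (1 + 0.00385 * 398.0)
Rt = 100 * (1 + 1.5323)
Rt = 100 * 2.5323
Rt = 253.23 ohm

253.23 ohm


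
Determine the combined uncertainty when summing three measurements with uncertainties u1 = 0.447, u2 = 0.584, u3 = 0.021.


For a sum of independent quantities, uc = sqrt(u1^2 + u2^2 + u3^2).
uc = sqrt(0.447^2 + 0.584^2 + 0.021^2)
uc = sqrt(0.199809 + 0.341056 + 0.000441)
uc = 0.7357

0.7357


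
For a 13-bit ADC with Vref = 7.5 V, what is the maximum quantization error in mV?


The maximum quantization error is +/- LSB/2.
LSB = Vref / 2^n = 7.5 / 8192 = 0.00091553 V
Max error = LSB / 2 = 0.00091553 / 2 = 0.00045776 V
Max error = 0.4578 mV

0.4578 mV


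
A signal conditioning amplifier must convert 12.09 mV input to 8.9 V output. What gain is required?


Gain = Vout / Vin (converting to same units).
G = 8.9 V / 12.09 mV
G = 8900.0 mV / 12.09 mV
G = 736.15

736.15


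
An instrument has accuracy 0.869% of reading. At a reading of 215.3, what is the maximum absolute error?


Absolute error = (accuracy% / 100) * reading.
Error = (0.869 / 100) * 215.3
Error = 0.00869 * 215.3
Error = 1.871

1.871


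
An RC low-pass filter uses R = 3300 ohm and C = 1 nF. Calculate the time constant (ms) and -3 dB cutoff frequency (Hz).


Time constant: tau = R * C.
tau = 3300 * 1.00e-09 = 3.3e-06 s
tau = 0.0033 ms
Cutoff frequency: fc = 1 / (2*pi*R*C).
fc = 1 / (2*pi*3.3e-06) = 48228.77 Hz

tau = 0.0033 ms, fc = 48228.77 Hz


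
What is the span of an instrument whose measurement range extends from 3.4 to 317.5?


Span = upper range - lower range.
Span = 317.5 - (3.4)
Span = 314.1

314.1


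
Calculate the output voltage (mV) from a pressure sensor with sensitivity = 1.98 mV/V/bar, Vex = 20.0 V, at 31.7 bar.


Output = sensitivity * Vex * P.
Vout = 1.98 * 20.0 * 31.7
Vout = 39.6 * 31.7
Vout = 1255.32 mV

1255.32 mV


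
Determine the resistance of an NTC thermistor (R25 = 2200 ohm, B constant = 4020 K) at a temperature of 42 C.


NTC thermistor equation: Rt = R25 * exp(B * (1/T - 1/T25)).
T in Kelvin: 315.15 K, T25 = 298.15 K
1/T - 1/T25 = 1/315.15 - 1/298.15 = -0.00018092
B * (1/T - 1/T25) = 4020 * -0.00018092 = -0.7273
Rt = 2200 * exp(-0.7273) = 1063.0 ohm

1063.0 ohm


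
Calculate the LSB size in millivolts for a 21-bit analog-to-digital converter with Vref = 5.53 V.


The resolution (LSB) of an ADC is Vref / 2^n.
LSB = 5.53 / 2^21
LSB = 5.53 / 2097152
LSB = 2.64e-06 V = 0.00263691 mV

0.00263691 mV


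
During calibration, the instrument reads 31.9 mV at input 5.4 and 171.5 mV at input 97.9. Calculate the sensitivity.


Sensitivity = (y2 - y1) / (x2 - x1).
S = (171.5 - 31.9) / (97.9 - 5.4)
S = 139.6 / 92.5
S = 1.5092 mV/unit

1.5092 mV/unit


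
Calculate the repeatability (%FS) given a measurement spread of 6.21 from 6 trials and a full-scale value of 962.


Repeatability = (spread / full scale) * 100%.
R = (6.21 / 962) * 100
R = 0.646 %FS

0.646 %FS


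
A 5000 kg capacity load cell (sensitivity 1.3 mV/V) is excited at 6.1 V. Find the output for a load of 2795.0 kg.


Vout = rated_output * Vex * (load / capacity).
Vout = 1.3 * 6.1 * (2795.0 / 5000)
Vout = 1.3 * 6.1 * 0.559
Vout = 4.433 mV

4.433 mV


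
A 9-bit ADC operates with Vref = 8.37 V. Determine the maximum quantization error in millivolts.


The maximum quantization error is +/- LSB/2.
LSB = Vref / 2^n = 8.37 / 512 = 0.01634766 V
Max error = LSB / 2 = 0.01634766 / 2 = 0.00817383 V
Max error = 8.1738 mV

8.1738 mV


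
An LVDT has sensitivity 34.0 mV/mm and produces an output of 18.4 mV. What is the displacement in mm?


Displacement = Vout / sensitivity.
d = 18.4 / 34.0
d = 0.541 mm

0.541 mm


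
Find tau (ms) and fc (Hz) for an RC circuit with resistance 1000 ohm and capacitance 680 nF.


Time constant: tau = R * C.
tau = 1000 * 6.80e-07 = 0.00068 s
tau = 0.68 ms
Cutoff frequency: fc = 1 / (2*pi*R*C).
fc = 1 / (2*pi*0.00068) = 234.05 Hz

tau = 0.68 ms, fc = 234.05 Hz


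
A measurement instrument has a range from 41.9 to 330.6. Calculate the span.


Span = upper range - lower range.
Span = 330.6 - (41.9)
Span = 288.7

288.7


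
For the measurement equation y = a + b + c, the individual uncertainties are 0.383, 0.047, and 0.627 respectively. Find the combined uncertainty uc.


For a sum of independent quantities, uc = sqrt(u1^2 + u2^2 + u3^2).
uc = sqrt(0.383^2 + 0.047^2 + 0.627^2)
uc = sqrt(0.146689 + 0.002209 + 0.393129)
uc = 0.7362

0.7362


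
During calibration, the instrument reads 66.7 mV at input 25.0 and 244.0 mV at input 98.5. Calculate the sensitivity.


Sensitivity = (y2 - y1) / (x2 - x1).
S = (244.0 - 66.7) / (98.5 - 25.0)
S = 177.3 / 73.5
S = 2.4122 mV/unit

2.4122 mV/unit


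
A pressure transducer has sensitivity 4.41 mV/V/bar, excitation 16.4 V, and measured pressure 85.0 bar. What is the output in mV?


Output = sensitivity * Vex * P.
Vout = 4.41 * 16.4 * 85.0
Vout = 72.324 * 85.0
Vout = 6147.54 mV

6147.54 mV


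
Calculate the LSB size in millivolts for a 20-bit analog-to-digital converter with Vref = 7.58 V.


The resolution (LSB) of an ADC is Vref / 2^n.
LSB = 7.58 / 2^20
LSB = 7.58 / 1048576
LSB = 7.23e-06 V = 0.00722885 mV

0.00722885 mV


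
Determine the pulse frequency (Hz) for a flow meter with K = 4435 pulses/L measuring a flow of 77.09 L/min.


Frequency = K * Q / 60 (converting L/min to L/s).
f = 4435 * 77.09 / 60
f = 341894.15 / 60
f = 5698.24 Hz

5698.24 Hz


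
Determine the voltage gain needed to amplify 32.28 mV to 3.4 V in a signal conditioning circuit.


Gain = Vout / Vin (converting to same units).
G = 3.4 V / 32.28 mV
G = 3400.0 mV / 32.28 mV
G = 105.33

105.33


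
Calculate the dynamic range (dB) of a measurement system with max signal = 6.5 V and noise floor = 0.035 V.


Dynamic range = 20 * log10(Vmax / Vnoise).
DR = 20 * log10(6.5 / 0.035)
DR = 20 * log10(185.71)
DR = 45.38 dB

45.38 dB


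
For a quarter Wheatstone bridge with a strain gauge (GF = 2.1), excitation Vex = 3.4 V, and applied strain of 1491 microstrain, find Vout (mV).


Quarter bridge output: Vout = (GF * epsilon * Vex) / 4.
Vout = (2.1 * 1491e-6 * 3.4) / 4
Vout = 0.01064574 / 4 V
Vout = 0.00266143 V = 2.6614 mV

2.6614 mV


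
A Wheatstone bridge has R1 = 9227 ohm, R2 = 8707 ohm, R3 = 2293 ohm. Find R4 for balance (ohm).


At balance: R1*R4 = R2*R3, so R4 = R2*R3/R1.
R4 = 8707 * 2293 / 9227
R4 = 19965151 / 9227
R4 = 2163.77 ohm

2163.77 ohm


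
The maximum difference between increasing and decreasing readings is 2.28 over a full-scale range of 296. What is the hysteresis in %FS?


Hysteresis = (max difference / full scale) * 100%.
H = (2.28 / 296) * 100
H = 0.77 %FS

0.77 %FS


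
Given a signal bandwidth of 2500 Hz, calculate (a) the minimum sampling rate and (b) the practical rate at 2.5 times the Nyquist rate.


By Nyquist theorem, fs_min = 2 * fmax.
fs_min = 2 * 2500 = 5000 Hz
Practical rate = 2.5 * fs_min = 2.5 * 5000 = 12500 Hz

fs_min = 5000 Hz, fs_practical = 12500 Hz


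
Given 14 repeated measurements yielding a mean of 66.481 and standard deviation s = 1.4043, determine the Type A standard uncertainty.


The standard uncertainty for Type A evaluation is u = s / sqrt(n).
u = 1.4043 / sqrt(14)
u = 1.4043 / 3.7417
u = 0.3753

0.3753


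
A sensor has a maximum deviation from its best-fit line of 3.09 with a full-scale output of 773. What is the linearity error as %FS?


Linearity error = (max deviation / full scale) * 100%.
Linearity = (3.09 / 773) * 100
Linearity = 0.4 %FS

0.4 %FS


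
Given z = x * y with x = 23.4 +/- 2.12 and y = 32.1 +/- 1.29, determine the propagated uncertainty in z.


For a product z = x*y, the relative uncertainty is:
uz/z = sqrt((ux/x)^2 + (uy/y)^2)
Relative uncertainties: ux/x = 2.12/23.4 = 0.090598
uy/y = 1.29/32.1 = 0.040187
z = 23.4 * 32.1 = 751.1
uz = 751.1 * sqrt(0.090598^2 + 0.040187^2) = 74.446

74.446


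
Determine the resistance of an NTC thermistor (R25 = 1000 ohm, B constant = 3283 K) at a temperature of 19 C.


NTC thermistor equation: Rt = R25 * exp(B * (1/T - 1/T25)).
T in Kelvin: 292.15 K, T25 = 298.15 K
1/T - 1/T25 = 1/292.15 - 1/298.15 = 6.888e-05
B * (1/T - 1/T25) = 3283 * 6.888e-05 = 0.2261
Rt = 1000 * exp(0.2261) = 1253.8 ohm

1253.8 ohm


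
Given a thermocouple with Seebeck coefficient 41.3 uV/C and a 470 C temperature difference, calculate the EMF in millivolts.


The thermocouple output V = sensitivity * dT.
V = 41.3 uV/C * 470 C
V = 19411.0 uV
V = 19.411 mV

19.411 mV


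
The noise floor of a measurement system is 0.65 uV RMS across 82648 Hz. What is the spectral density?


Noise spectral density = Vrms / sqrt(BW).
NSD = 0.65 / sqrt(82648)
NSD = 0.65 / 287.4857
NSD = 0.0023 uV/sqrt(Hz)

0.0023 uV/sqrt(Hz)


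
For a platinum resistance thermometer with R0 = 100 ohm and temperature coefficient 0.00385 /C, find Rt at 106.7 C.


The RTD equation: Rt = R0 * (1 + alpha * T).
Rt = 100 * (1 + 0.00385 * 106.7)
Rt = 100 * (1 + 0.410795)
Rt = 100 * 1.410795
Rt = 141.079 ohm

141.079 ohm


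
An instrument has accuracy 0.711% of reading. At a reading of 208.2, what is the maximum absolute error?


Absolute error = (accuracy% / 100) * reading.
Error = (0.711 / 100) * 208.2
Error = 0.00711 * 208.2
Error = 1.4803

1.4803


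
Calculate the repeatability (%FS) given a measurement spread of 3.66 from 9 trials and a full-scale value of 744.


Repeatability = (spread / full scale) * 100%.
R = (3.66 / 744) * 100
R = 0.492 %FS

0.492 %FS


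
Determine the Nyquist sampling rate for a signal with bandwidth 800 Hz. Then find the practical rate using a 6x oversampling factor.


By Nyquist theorem, fs_min = 2 * fmax.
fs_min = 2 * 800 = 1600 Hz
Practical rate = 6 * fs_min = 6 * 1600 = 9600 Hz

fs_min = 1600 Hz, fs_practical = 9600 Hz


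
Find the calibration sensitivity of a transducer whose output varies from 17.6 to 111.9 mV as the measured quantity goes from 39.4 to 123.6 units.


Sensitivity = (y2 - y1) / (x2 - x1).
S = (111.9 - 17.6) / (123.6 - 39.4)
S = 94.3 / 84.2
S = 1.12 mV/unit

1.12 mV/unit


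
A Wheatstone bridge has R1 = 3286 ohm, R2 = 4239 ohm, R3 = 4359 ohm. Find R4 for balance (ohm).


At balance: R1*R4 = R2*R3, so R4 = R2*R3/R1.
R4 = 4239 * 4359 / 3286
R4 = 18477801 / 3286
R4 = 5623.19 ohm

5623.19 ohm


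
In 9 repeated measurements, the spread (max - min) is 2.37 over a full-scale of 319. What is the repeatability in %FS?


Repeatability = (spread / full scale) * 100%.
R = (2.37 / 319) * 100
R = 0.743 %FS

0.743 %FS


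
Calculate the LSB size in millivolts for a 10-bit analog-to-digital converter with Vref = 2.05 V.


The resolution (LSB) of an ADC is Vref / 2^n.
LSB = 2.05 / 2^10
LSB = 2.05 / 1024
LSB = 0.00200195 V = 2.00195312 mV

2.00195312 mV


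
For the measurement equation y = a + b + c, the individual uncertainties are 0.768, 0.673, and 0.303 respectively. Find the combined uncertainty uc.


For a sum of independent quantities, uc = sqrt(u1^2 + u2^2 + u3^2).
uc = sqrt(0.768^2 + 0.673^2 + 0.303^2)
uc = sqrt(0.589824 + 0.452929 + 0.091809)
uc = 1.0652

1.0652


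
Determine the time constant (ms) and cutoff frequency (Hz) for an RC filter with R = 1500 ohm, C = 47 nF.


Time constant: tau = R * C.
tau = 1500 * 4.70e-08 = 7.05e-05 s
tau = 0.0705 ms
Cutoff frequency: fc = 1 / (2*pi*R*C).
fc = 1 / (2*pi*7.05e-05) = 2257.52 Hz

tau = 0.0705 ms, fc = 2257.52 Hz


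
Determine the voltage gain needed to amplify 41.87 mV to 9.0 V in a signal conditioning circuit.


Gain = Vout / Vin (converting to same units).
G = 9.0 V / 41.87 mV
G = 9000.0 mV / 41.87 mV
G = 214.95

214.95


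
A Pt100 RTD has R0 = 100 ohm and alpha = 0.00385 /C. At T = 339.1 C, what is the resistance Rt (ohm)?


The RTD equation: Rt = R0 * (1 + alpha * T).
Rt = 100 * (1 + 0.00385 * 339.1)
Rt = 100 * (1 + 1.305535)
Rt = 100 * 2.305535
Rt = 230.553 ohm

230.553 ohm


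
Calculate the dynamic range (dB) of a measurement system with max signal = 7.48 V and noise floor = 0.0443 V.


Dynamic range = 20 * log10(Vmax / Vnoise).
DR = 20 * log10(7.48 / 0.0443)
DR = 20 * log10(168.85)
DR = 44.55 dB

44.55 dB


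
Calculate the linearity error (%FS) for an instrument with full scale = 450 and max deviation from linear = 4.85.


Linearity error = (max deviation / full scale) * 100%.
Linearity = (4.85 / 450) * 100
Linearity = 1.078 %FS

1.078 %FS


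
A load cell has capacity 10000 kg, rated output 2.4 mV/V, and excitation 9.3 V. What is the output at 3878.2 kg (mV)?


Vout = rated_output * Vex * (load / capacity).
Vout = 2.4 * 9.3 * (3878.2 / 10000)
Vout = 2.4 * 9.3 * 0.38782
Vout = 8.656 mV

8.656 mV


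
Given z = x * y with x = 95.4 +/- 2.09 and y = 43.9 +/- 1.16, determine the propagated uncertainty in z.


For a product z = x*y, the relative uncertainty is:
uz/z = sqrt((ux/x)^2 + (uy/y)^2)
Relative uncertainties: ux/x = 2.09/95.4 = 0.021908
uy/y = 1.16/43.9 = 0.026424
z = 95.4 * 43.9 = 4188.1
uz = 4188.1 * sqrt(0.021908^2 + 0.026424^2) = 143.752

143.752


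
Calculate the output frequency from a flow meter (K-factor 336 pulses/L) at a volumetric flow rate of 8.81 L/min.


Frequency = K * Q / 60 (converting L/min to L/s).
f = 336 * 8.81 / 60
f = 2960.16 / 60
f = 49.34 Hz

49.34 Hz


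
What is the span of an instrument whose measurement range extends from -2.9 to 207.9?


Span = upper range - lower range.
Span = 207.9 - (-2.9)
Span = 210.8

210.8


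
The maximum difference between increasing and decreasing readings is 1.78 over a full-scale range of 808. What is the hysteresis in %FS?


Hysteresis = (max difference / full scale) * 100%.
H = (1.78 / 808) * 100
H = 0.22 %FS

0.22 %FS


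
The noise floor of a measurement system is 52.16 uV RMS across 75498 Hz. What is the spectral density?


Noise spectral density = Vrms / sqrt(BW).
NSD = 52.16 / sqrt(75498)
NSD = 52.16 / 274.769
NSD = 0.1898 uV/sqrt(Hz)

0.1898 uV/sqrt(Hz)


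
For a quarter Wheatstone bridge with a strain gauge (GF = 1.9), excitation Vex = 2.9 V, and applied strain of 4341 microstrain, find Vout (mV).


Quarter bridge output: Vout = (GF * epsilon * Vex) / 4.
Vout = (1.9 * 4341e-6 * 2.9) / 4
Vout = 0.02391891 / 4 V
Vout = 0.00597973 V = 5.9797 mV

5.9797 mV


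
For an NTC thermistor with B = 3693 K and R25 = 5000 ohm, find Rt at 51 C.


NTC thermistor equation: Rt = R25 * exp(B * (1/T - 1/T25)).
T in Kelvin: 324.15 K, T25 = 298.15 K
1/T - 1/T25 = 1/324.15 - 1/298.15 = -0.00026902
B * (1/T - 1/T25) = 3693 * -0.00026902 = -0.9935
Rt = 5000 * exp(-0.9935) = 1851.4 ohm

1851.4 ohm


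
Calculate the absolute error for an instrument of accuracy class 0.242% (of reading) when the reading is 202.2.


Absolute error = (accuracy% / 100) * reading.
Error = (0.242 / 100) * 202.2
Error = 0.00242 * 202.2
Error = 0.4893

0.4893


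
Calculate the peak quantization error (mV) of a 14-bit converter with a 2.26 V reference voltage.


The maximum quantization error is +/- LSB/2.
LSB = Vref / 2^n = 2.26 / 16384 = 0.00013794 V
Max error = LSB / 2 = 0.00013794 / 2 = 6.897e-05 V
Max error = 0.069 mV

0.069 mV


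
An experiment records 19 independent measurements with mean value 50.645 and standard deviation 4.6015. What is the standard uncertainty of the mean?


The standard uncertainty for Type A evaluation is u = s / sqrt(n).
u = 4.6015 / sqrt(19)
u = 4.6015 / 4.3589
u = 1.0557

1.0557


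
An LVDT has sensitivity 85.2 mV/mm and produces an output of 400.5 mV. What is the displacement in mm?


Displacement = Vout / sensitivity.
d = 400.5 / 85.2
d = 4.701 mm

4.701 mm


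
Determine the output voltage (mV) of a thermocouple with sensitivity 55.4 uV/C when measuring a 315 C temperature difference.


The thermocouple output V = sensitivity * dT.
V = 55.4 uV/C * 315 C
V = 17451.0 uV
V = 17.451 mV

17.451 mV


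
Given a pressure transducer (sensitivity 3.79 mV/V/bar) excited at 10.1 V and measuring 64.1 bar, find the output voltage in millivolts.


Output = sensitivity * Vex * P.
Vout = 3.79 * 10.1 * 64.1
Vout = 38.279 * 64.1
Vout = 2453.68 mV

2453.68 mV


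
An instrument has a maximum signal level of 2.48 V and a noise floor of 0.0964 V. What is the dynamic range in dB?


Dynamic range = 20 * log10(Vmax / Vnoise).
DR = 20 * log10(2.48 / 0.0964)
DR = 20 * log10(25.73)
DR = 28.21 dB

28.21 dB


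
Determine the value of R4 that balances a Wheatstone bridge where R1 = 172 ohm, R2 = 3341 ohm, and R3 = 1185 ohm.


At balance: R1*R4 = R2*R3, so R4 = R2*R3/R1.
R4 = 3341 * 1185 / 172
R4 = 3959085 / 172
R4 = 23017.94 ohm

23017.94 ohm


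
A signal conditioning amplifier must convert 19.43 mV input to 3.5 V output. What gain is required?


Gain = Vout / Vin (converting to same units).
G = 3.5 V / 19.43 mV
G = 3500.0 mV / 19.43 mV
G = 180.13

180.13


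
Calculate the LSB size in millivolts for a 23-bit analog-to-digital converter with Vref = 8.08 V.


The resolution (LSB) of an ADC is Vref / 2^n.
LSB = 8.08 / 2^23
LSB = 8.08 / 8388608
LSB = 9.6e-07 V = 0.00096321 mV

0.00096321 mV


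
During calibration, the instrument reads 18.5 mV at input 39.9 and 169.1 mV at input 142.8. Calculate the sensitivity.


Sensitivity = (y2 - y1) / (x2 - x1).
S = (169.1 - 18.5) / (142.8 - 39.9)
S = 150.6 / 102.9
S = 1.4636 mV/unit

1.4636 mV/unit


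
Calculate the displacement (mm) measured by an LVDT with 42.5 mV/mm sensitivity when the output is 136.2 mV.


Displacement = Vout / sensitivity.
d = 136.2 / 42.5
d = 3.205 mm

3.205 mm


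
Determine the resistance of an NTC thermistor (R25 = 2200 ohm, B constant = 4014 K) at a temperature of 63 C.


NTC thermistor equation: Rt = R25 * exp(B * (1/T - 1/T25)).
T in Kelvin: 336.15 K, T25 = 298.15 K
1/T - 1/T25 = 1/336.15 - 1/298.15 = -0.00037915
B * (1/T - 1/T25) = 4014 * -0.00037915 = -1.5219
Rt = 2200 * exp(-1.5219) = 480.2 ohm

480.2 ohm


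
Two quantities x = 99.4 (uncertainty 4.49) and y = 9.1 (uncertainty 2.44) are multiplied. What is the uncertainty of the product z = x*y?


For a product z = x*y, the relative uncertainty is:
uz/z = sqrt((ux/x)^2 + (uy/y)^2)
Relative uncertainties: ux/x = 4.49/99.4 = 0.045171
uy/y = 2.44/9.1 = 0.268132
z = 99.4 * 9.1 = 904.5
uz = 904.5 * sqrt(0.045171^2 + 0.268132^2) = 245.954

245.954


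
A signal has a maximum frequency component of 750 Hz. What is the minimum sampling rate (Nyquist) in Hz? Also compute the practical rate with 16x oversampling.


By Nyquist theorem, fs_min = 2 * fmax.
fs_min = 2 * 750 = 1500 Hz
Practical rate = 16 * fs_min = 16 * 1500 = 24000 Hz

fs_min = 1500 Hz, fs_practical = 24000 Hz


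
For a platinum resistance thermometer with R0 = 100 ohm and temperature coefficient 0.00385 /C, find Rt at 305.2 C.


The RTD equation: Rt = R0 * (1 + alpha * T).
Rt = 100 * (1 + 0.00385 * 305.2)
Rt = 100 * (1 + 1.17502)
Rt = 100 * 2.17502
Rt = 217.502 ohm

217.502 ohm


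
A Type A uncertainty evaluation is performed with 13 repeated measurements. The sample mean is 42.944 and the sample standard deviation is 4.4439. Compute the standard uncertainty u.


The standard uncertainty for Type A evaluation is u = s / sqrt(n).
u = 4.4439 / sqrt(13)
u = 4.4439 / 3.6056
u = 1.2325

1.2325


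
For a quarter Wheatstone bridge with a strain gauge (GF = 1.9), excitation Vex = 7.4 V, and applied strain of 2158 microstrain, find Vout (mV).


Quarter bridge output: Vout = (GF * epsilon * Vex) / 4.
Vout = (1.9 * 2158e-6 * 7.4) / 4
Vout = 0.03034148 / 4 V
Vout = 0.00758537 V = 7.5854 mV

7.5854 mV


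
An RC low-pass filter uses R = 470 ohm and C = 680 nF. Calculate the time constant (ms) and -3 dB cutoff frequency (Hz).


Time constant: tau = R * C.
tau = 470 * 6.80e-07 = 0.0003196 s
tau = 0.3196 ms
Cutoff frequency: fc = 1 / (2*pi*R*C).
fc = 1 / (2*pi*0.0003196) = 497.98 Hz

tau = 0.3196 ms, fc = 497.98 Hz


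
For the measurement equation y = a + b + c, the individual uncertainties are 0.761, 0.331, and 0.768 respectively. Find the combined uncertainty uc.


For a sum of independent quantities, uc = sqrt(u1^2 + u2^2 + u3^2).
uc = sqrt(0.761^2 + 0.331^2 + 0.768^2)
uc = sqrt(0.579121 + 0.109561 + 0.589824)
uc = 1.1307

1.1307


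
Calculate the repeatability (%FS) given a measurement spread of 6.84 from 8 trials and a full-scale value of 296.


Repeatability = (spread / full scale) * 100%.
R = (6.84 / 296) * 100
R = 2.311 %FS

2.311 %FS


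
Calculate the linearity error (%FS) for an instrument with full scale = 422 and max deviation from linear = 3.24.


Linearity error = (max deviation / full scale) * 100%.
Linearity = (3.24 / 422) * 100
Linearity = 0.768 %FS

0.768 %FS


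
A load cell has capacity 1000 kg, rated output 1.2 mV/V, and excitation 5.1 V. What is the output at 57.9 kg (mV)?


Vout = rated_output * Vex * (load / capacity).
Vout = 1.2 * 5.1 * (57.9 / 1000)
Vout = 1.2 * 5.1 * 0.0579
Vout = 0.354 mV

0.354 mV


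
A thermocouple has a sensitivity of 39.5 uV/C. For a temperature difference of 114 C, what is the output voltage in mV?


The thermocouple output V = sensitivity * dT.
V = 39.5 uV/C * 114 C
V = 4503.0 uV
V = 4.503 mV

4.503 mV


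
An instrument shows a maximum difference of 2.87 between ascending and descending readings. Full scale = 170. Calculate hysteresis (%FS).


Hysteresis = (max difference / full scale) * 100%.
H = (2.87 / 170) * 100
H = 1.688 %FS

1.688 %FS


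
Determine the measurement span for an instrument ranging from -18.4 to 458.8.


Span = upper range - lower range.
Span = 458.8 - (-18.4)
Span = 477.2

477.2


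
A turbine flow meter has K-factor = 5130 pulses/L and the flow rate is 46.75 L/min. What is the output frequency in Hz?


Frequency = K * Q / 60 (converting L/min to L/s).
f = 5130 * 46.75 / 60
f = 239827.5 / 60
f = 3997.12 Hz

3997.12 Hz


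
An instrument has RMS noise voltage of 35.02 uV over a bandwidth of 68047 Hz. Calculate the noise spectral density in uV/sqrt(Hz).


Noise spectral density = Vrms / sqrt(BW).
NSD = 35.02 / sqrt(68047)
NSD = 35.02 / 260.8582
NSD = 0.1342 uV/sqrt(Hz)

0.1342 uV/sqrt(Hz)


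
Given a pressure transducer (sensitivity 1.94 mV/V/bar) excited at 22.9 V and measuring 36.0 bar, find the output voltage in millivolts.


Output = sensitivity * Vex * P.
Vout = 1.94 * 22.9 * 36.0
Vout = 44.426 * 36.0
Vout = 1599.34 mV

1599.34 mV


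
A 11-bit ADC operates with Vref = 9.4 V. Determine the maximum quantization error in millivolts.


The maximum quantization error is +/- LSB/2.
LSB = Vref / 2^n = 9.4 / 2048 = 0.00458984 V
Max error = LSB / 2 = 0.00458984 / 2 = 0.00229492 V
Max error = 2.2949 mV

2.2949 mV


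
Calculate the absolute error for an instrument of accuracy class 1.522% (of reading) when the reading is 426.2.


Absolute error = (accuracy% / 100) * reading.
Error = (1.522 / 100) * 426.2
Error = 0.01522 * 426.2
Error = 6.4868

6.4868


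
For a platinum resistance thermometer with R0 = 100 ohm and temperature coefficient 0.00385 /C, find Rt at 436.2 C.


The RTD equation: Rt = R0 * (1 + alpha * T).
Rt = 100 * (1 + 0.00385 * 436.2)
Rt = 100 * (1 + 1.67937)
Rt = 100 * 2.67937
Rt = 267.937 ohm

267.937 ohm


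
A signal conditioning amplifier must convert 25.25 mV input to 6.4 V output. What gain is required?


Gain = Vout / Vin (converting to same units).
G = 6.4 V / 25.25 mV
G = 6400.0 mV / 25.25 mV
G = 253.47

253.47


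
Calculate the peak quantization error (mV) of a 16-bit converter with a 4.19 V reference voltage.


The maximum quantization error is +/- LSB/2.
LSB = Vref / 2^n = 4.19 / 65536 = 6.393e-05 V
Max error = LSB / 2 = 6.393e-05 / 2 = 3.197e-05 V
Max error = 0.032 mV

0.032 mV


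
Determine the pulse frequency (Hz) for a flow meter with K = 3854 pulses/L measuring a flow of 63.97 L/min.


Frequency = K * Q / 60 (converting L/min to L/s).
f = 3854 * 63.97 / 60
f = 246540.38 / 60
f = 4109.01 Hz

4109.01 Hz


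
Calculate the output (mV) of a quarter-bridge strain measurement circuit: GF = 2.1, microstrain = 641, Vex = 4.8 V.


Quarter bridge output: Vout = (GF * epsilon * Vex) / 4.
Vout = (2.1 * 641e-6 * 4.8) / 4
Vout = 0.00646128 / 4 V
Vout = 0.00161532 V = 1.6153 mV

1.6153 mV


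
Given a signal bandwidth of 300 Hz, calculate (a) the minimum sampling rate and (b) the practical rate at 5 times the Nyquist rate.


By Nyquist theorem, fs_min = 2 * fmax.
fs_min = 2 * 300 = 600 Hz
Practical rate = 5 * fs_min = 5 * 600 = 3000 Hz

fs_min = 600 Hz, fs_practical = 3000 Hz


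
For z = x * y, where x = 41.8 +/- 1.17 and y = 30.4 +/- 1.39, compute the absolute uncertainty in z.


For a product z = x*y, the relative uncertainty is:
uz/z = sqrt((ux/x)^2 + (uy/y)^2)
Relative uncertainties: ux/x = 1.17/41.8 = 0.02799
uy/y = 1.39/30.4 = 0.045724
z = 41.8 * 30.4 = 1270.7
uz = 1270.7 * sqrt(0.02799^2 + 0.045724^2) = 68.124

68.124


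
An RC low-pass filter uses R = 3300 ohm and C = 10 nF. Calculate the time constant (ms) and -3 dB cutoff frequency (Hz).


Time constant: tau = R * C.
tau = 3300 * 1.00e-08 = 3.3e-05 s
tau = 0.033 ms
Cutoff frequency: fc = 1 / (2*pi*R*C).
fc = 1 / (2*pi*3.3e-05) = 4822.88 Hz

tau = 0.033 ms, fc = 4822.88 Hz


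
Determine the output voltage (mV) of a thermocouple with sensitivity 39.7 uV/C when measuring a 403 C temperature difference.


The thermocouple output V = sensitivity * dT.
V = 39.7 uV/C * 403 C
V = 15999.1 uV
V = 15.999 mV

15.999 mV


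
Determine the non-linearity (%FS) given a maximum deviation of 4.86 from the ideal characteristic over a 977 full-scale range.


Linearity error = (max deviation / full scale) * 100%.
Linearity = (4.86 / 977) * 100
Linearity = 0.497 %FS

0.497 %FS


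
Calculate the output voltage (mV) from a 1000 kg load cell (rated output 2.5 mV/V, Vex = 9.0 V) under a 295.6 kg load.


Vout = rated_output * Vex * (load / capacity).
Vout = 2.5 * 9.0 * (295.6 / 1000)
Vout = 2.5 * 9.0 * 0.2956
Vout = 6.651 mV

6.651 mV


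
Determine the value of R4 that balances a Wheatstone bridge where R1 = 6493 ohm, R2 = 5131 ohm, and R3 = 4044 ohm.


At balance: R1*R4 = R2*R3, so R4 = R2*R3/R1.
R4 = 5131 * 4044 / 6493
R4 = 20749764 / 6493
R4 = 3195.71 ohm

3195.71 ohm


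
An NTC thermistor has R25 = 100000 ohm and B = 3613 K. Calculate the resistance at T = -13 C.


NTC thermistor equation: Rt = R25 * exp(B * (1/T - 1/T25)).
T in Kelvin: 260.15 K, T25 = 298.15 K
1/T - 1/T25 = 1/260.15 - 1/298.15 = 0.00048992
B * (1/T - 1/T25) = 3613 * 0.00048992 = 1.7701
Rt = 100000 * exp(1.7701) = 587132.4 ohm

587132.4 ohm


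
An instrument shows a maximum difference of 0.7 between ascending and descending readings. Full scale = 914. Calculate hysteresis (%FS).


Hysteresis = (max difference / full scale) * 100%.
H = (0.7 / 914) * 100
H = 0.077 %FS

0.077 %FS


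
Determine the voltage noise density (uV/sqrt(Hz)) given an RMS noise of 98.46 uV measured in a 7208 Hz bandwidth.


Noise spectral density = Vrms / sqrt(BW).
NSD = 98.46 / sqrt(7208)
NSD = 98.46 / 84.8999
NSD = 1.1597 uV/sqrt(Hz)

1.1597 uV/sqrt(Hz)


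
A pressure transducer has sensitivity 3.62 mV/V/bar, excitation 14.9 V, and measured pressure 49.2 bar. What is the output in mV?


Output = sensitivity * Vex * P.
Vout = 3.62 * 14.9 * 49.2
Vout = 53.938 * 49.2
Vout = 2653.75 mV

2653.75 mV


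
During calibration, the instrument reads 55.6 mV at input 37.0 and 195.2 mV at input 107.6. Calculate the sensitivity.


Sensitivity = (y2 - y1) / (x2 - x1).
S = (195.2 - 55.6) / (107.6 - 37.0)
S = 139.6 / 70.6
S = 1.9773 mV/unit

1.9773 mV/unit


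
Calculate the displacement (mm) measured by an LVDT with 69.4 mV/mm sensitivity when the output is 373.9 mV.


Displacement = Vout / sensitivity.
d = 373.9 / 69.4
d = 5.388 mm

5.388 mm


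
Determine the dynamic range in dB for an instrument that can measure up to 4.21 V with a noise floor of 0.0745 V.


Dynamic range = 20 * log10(Vmax / Vnoise).
DR = 20 * log10(4.21 / 0.0745)
DR = 20 * log10(56.51)
DR = 35.04 dB

35.04 dB


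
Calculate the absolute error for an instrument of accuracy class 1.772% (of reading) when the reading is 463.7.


Absolute error = (accuracy% / 100) * reading.
Error = (1.772 / 100) * 463.7
Error = 0.01772 * 463.7
Error = 8.2168

8.2168


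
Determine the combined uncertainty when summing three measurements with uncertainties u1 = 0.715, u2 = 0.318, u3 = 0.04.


For a sum of independent quantities, uc = sqrt(u1^2 + u2^2 + u3^2).
uc = sqrt(0.715^2 + 0.318^2 + 0.04^2)
uc = sqrt(0.511225 + 0.101124 + 0.0016)
uc = 0.7835

0.7835


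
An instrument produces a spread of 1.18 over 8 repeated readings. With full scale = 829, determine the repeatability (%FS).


Repeatability = (spread / full scale) * 100%.
R = (1.18 / 829) * 100
R = 0.142 %FS

0.142 %FS


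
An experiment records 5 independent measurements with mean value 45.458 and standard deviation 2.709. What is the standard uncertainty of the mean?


The standard uncertainty for Type A evaluation is u = s / sqrt(n).
u = 2.709 / sqrt(5)
u = 2.709 / 2.2361
u = 1.2115

1.2115


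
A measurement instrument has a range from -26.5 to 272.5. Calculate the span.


Span = upper range - lower range.
Span = 272.5 - (-26.5)
Span = 299.0

299.0


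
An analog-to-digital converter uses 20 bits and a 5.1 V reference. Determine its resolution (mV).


The resolution (LSB) of an ADC is Vref / 2^n.
LSB = 5.1 / 2^20
LSB = 5.1 / 1048576
LSB = 4.86e-06 V = 0.00486374 mV

0.00486374 mV


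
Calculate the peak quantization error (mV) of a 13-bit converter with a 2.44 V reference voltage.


The maximum quantization error is +/- LSB/2.
LSB = Vref / 2^n = 2.44 / 8192 = 0.00029785 V
Max error = LSB / 2 = 0.00029785 / 2 = 0.00014893 V
Max error = 0.1489 mV

0.1489 mV


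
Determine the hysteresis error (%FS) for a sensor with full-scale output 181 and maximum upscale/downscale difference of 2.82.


Hysteresis = (max difference / full scale) * 100%.
H = (2.82 / 181) * 100
H = 1.558 %FS

1.558 %FS


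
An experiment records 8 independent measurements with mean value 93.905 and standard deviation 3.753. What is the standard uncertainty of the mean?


The standard uncertainty for Type A evaluation is u = s / sqrt(n).
u = 3.753 / sqrt(8)
u = 3.753 / 2.8284
u = 1.3269

1.3269
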